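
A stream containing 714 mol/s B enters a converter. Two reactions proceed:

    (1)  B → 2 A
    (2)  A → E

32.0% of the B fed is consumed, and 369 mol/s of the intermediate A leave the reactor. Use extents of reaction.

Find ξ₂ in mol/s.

ξ₂ = 88 mol/s

Conversion of B: B consumed = 1ξ₁ = 0.32 × 714 → ξ₁ = 228.5 mol/s.
A balance: n_A = 0 + 2ξ₁ − 1ξ₂ = 369 → ξ₂ = (2·228.5 − 369)/1 = 87.96 mol/s.
Outlet amounts (n = n₀ + Σ ν·ξ):
  B: 714 − 1(228.5) = 485.5
  A: 0 + 2(228.5) − 1(87.96) = 369
  E: 0 + 1(87.96) = 87.96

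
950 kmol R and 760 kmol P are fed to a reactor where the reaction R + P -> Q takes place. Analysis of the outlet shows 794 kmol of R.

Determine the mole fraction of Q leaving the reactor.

For R: n = n₀ − 1ξ → 794 = 950 − 1ξ, giving ξ = 156 kmol.
Outlet amounts (n = n₀ + ν ξ):
  R: 950 − 1(156) = 794
  P: 760 − 1(156) = 604
  Q: 0 + 1(156) = 156
Total out = 1554 kmol; y_Q = 156 / 1554 = 0.1004.

0.1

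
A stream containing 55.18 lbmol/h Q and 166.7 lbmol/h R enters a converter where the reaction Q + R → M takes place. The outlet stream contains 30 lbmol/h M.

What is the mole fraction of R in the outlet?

0.712

For M: n = n₀ + 1ξ → 30 = 0 + 1ξ, giving ξ = 30 lbmol/h.
Outlet amounts (n = n₀ + ν ξ):
  Q: 55.18 − 1(30) = 25.18
  R: 166.7 − 1(30) = 136.7
  M: 0 + 1(30) = 30
Total out = 191.9 lbmol/h; y_R = 136.7 / 191.9 = 0.7124.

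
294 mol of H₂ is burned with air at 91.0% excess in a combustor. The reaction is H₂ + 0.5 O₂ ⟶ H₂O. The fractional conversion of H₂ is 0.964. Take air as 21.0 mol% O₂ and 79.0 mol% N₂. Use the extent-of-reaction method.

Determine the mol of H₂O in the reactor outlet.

Stoichiometric O₂ = 0.5 × 294 = 147 mol; O₂ fed = 147 × 1.910 = 280.8 mol.
N₂ fed = 280.8 × 79/21 = 1056 mol.
Fuel reacted = 0.964 × 294 → ξ = 283.4 mol.
Outlet (n = n₀ + ν ξ):
  H₂: 294 − 1(283.4) = 10.58
  O₂: 280.8 − 0.5(283.4) = 139.1
  N₂: 1056 (inert)
  H₂O: 0 + 1(283.4) = 283.4

283 mol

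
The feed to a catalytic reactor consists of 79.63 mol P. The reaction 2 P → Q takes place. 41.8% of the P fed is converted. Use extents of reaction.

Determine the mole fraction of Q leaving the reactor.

0.264

P reacted = 0.418 × 79.63 = 33.29 mol; ν_P = −2, so ξ = 33.29/2 = 16.64 mol.
Outlet amounts (n = n₀ + ν ξ):
  P: 79.63 − 2(16.64) = 46.34
  Q: 0 + 1(16.64) = 16.64
Total out = 62.99 mol; y_Q = 16.64 / 62.99 = 0.2642.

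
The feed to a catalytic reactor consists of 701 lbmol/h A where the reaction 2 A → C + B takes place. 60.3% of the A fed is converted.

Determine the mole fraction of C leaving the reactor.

A reacted = 0.603 × 701 = 422.7 lbmol/h; ν_A = −2, so ξ = 422.7/2 = 211.4 lbmol/h.
Outlet amounts (n = n₀ + ν ξ):
  A: 701 − 2(211.4) = 278.3
  C: 0 + 1(211.4) = 211.4
  B: 0 + 1(211.4) = 211.4
Total out = 701 lbmol/h; y_C = 211.4 / 701 = 0.3015.

0.301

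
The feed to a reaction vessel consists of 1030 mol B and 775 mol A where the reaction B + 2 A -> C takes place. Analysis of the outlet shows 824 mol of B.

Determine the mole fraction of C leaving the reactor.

For B: n = n₀ − 1ξ → 824 = 1030 − 1ξ, giving ξ = 206 mol.
Outlet amounts (n = n₀ + ν ξ):
  B: 1030 − 1(206) = 824
  A: 775 − 2(206) = 363
  C: 0 + 1(206) = 206
Total out = 1393 mol; y_C = 206 / 1393 = 0.1479.

0.148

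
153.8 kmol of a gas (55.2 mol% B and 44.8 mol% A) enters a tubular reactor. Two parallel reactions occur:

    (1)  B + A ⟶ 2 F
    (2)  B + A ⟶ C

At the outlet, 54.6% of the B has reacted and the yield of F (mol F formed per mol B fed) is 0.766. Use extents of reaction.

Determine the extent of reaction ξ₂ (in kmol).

Yield of F: 2ξ₁ / 84.9 = 0.766 → ξ₁ = 32.52 kmol.
Conversion of B: 1ξ₁ + 1ξ₂ = 0.546 × 84.9 = 46.35 → ξ₂ = 13.84 kmol.
Outlet amounts (n = n₀ + Σ ν·ξ):
  B: 84.9 − 1(32.52) − 1(13.84) = 38.54
  A: 68.9 − 1(32.52) − 1(13.84) = 22.55
  F: 0 + 2(32.52) = 65.03
  C: 0 + 1(13.84) = 13.84

ξ₂ = 13.8 kmol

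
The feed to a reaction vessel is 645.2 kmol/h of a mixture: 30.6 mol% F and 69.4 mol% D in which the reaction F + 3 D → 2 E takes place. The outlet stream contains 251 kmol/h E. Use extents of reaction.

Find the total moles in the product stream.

394 kmol/h

For E: n = n₀ + 2ξ → 251 = 0 + 2ξ, giving ξ = 125.5 kmol/h.
Outlet amounts (n = n₀ + ν ξ):
  F: 197.4 − 1(125.5) = 71.93
  D: 447.8 − 3(125.5) = 71.27
  E: 0 + 2(125.5) = 251
Total out = 71.93 + 71.27 + 251 = 394.2 kmol/h.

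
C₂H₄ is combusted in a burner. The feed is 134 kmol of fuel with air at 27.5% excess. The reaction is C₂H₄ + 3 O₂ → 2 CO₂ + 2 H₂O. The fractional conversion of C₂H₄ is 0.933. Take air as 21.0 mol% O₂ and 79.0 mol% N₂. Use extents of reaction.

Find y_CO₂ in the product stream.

Stoichiometric O₂ = 3 × 134 = 402 kmol; O₂ fed = 402 × 1.275 = 512.5 kmol.
N₂ fed = 512.5 × 79/21 = 1928 kmol.
Fuel reacted = 0.933 × 134 → ξ = 125 kmol.
Outlet (n = n₀ + ν ξ):
  C₂H₄: 134 − 1(125) = 8.978
  O₂: 512.5 − 3(125) = 137.5
  N₂: 1928 (inert)
  CO₂: 0 + 2(125) = 250
  H₂O: 0 + 2(125) = 250
Total out = 2575 kmol; y_CO₂ = 250 / 2575 = 0.09712.

0.0971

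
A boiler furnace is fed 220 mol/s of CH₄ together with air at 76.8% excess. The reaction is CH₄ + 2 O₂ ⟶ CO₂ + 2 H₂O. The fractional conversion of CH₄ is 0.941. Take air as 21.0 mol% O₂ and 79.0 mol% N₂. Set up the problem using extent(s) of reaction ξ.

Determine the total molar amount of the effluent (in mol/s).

3920 mol/s

Stoichiometric O₂ = 2 × 220 = 440 mol/s; O₂ fed = 440 × 1.768 = 777.9 mol/s.
N₂ fed = 777.9 × 79/21 = 2926 mol/s.
Fuel reacted = 0.941 × 220 → ξ = 207 mol/s.
Outlet (n = n₀ + ν ξ):
  CH₄: 220 − 1(207) = 12.98
  O₂: 777.9 − 2(207) = 363.9
  N₂: 2926 (inert)
  CO₂: 0 + 1(207) = 207
  H₂O: 0 + 2(207) = 414
Total out = 12.98 + 363.9 + 2926 + 207 + 414 = 3924 mol/s.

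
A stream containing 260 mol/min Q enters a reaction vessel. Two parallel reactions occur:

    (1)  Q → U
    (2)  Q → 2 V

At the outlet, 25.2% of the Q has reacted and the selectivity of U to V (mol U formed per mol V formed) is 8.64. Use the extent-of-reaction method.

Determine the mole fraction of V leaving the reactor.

0.0272

Conversion of Q: Q consumed = 0.252 × 260 = 65.52 mol/min = 1ξ₁ + 1ξ₂.
Selectivity: 1ξ₁ / (2ξ₂) = 8.64 → ξ₁ = 17.28 ξ₂.
Substitute: (1·17.28 + 1) ξ₂ = 65.52 → ξ₂ = 3.584 mol/min, ξ₁ = 61.94 mol/min.
Outlet amounts (n = n₀ + Σ ν·ξ):
  Q: 260 − 1(61.94) − 1(3.584) = 194.5
  U: 0 + 1(61.94) = 61.94
  V: 0 + 2(3.584) = 7.168
Total out = 263.6 mol/min; y_V = 7.168 / 263.6 = 0.0272.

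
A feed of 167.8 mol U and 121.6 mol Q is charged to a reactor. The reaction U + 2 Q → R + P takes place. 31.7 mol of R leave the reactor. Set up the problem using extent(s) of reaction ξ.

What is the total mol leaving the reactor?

258 mol

For R: n = n₀ + 1ξ → 31.7 = 0 + 1ξ, giving ξ = 31.7 mol.
Outlet amounts (n = n₀ + ν ξ):
  U: 167.8 − 1(31.7) = 136.1
  Q: 121.6 − 2(31.7) = 58.2
  R: 0 + 1(31.7) = 31.7
  P: 0 + 1(31.7) = 31.7
Total out = 136.1 + 58.2 + 31.7 + 31.7 = 257.7 mol.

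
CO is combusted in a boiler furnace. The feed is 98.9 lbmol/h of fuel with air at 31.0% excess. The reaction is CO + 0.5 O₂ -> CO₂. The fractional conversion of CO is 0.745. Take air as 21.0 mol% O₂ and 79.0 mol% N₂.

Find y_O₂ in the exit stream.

0.0754

Stoichiometric O₂ = 0.5 × 98.9 = 49.45 lbmol/h; O₂ fed = 49.45 × 1.310 = 64.78 lbmol/h.
N₂ fed = 64.78 × 79/21 = 243.7 lbmol/h.
Fuel reacted = 0.745 × 98.9 → ξ = 73.68 lbmol/h.
Outlet (n = n₀ + ν ξ):
  CO: 98.9 − 1(73.68) = 25.22
  O₂: 64.78 − 0.5(73.68) = 27.94
  N₂: 243.7 (inert)
  CO₂: 0 + 1(73.68) = 73.68
Total out = 370.5 lbmol/h; y_O₂ = 27.94 / 370.5 = 0.0754.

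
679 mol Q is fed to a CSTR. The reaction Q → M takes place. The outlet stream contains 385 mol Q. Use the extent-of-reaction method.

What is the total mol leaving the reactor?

For Q: n = n₀ − 1ξ → 385 = 679 − 1ξ, giving ξ = 294 mol.
Outlet amounts (n = n₀ + ν ξ):
  Q: 679 − 1(294) = 385
  M: 0 + 1(294) = 294
Total out = 385 + 294 = 679 mol.

679 mol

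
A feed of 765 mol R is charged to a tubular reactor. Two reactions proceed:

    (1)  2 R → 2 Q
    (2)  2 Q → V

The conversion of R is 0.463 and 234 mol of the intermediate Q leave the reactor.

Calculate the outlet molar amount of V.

Conversion of R: R consumed = 2ξ₁ = 0.463 × 765 → ξ₁ = 177.1 mol.
Q balance: n_Q = 0 + 2ξ₁ − 2ξ₂ = 234 → ξ₂ = (2·177.1 − 234)/2 = 60.1 mol.
Outlet amounts (n = n₀ + Σ ν·ξ):
  R: 765 − 2(177.1) = 410.8
  Q: 0 + 2(177.1) − 2(60.1) = 234
  V: 0 + 1(60.1) = 60.1

60.1 mol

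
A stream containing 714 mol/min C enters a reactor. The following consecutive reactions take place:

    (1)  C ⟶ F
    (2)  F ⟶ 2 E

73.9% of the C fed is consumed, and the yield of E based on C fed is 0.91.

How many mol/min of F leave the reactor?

Conversion of C: C consumed = 1ξ₁ = 0.739 × 714 → ξ₁ = 527.6 mol/min.
Yield of E: 2ξ₂ / 714 = 0.91 → ξ₂ = 324.9 mol/min.
Outlet amounts (n = n₀ + Σ ν·ξ):
  C: 714 − 1(527.6) = 186.4
  F: 0 + 1(527.6) − 1(324.9) = 202.8
  E: 0 + 2(324.9) = 649.7

203 mol/min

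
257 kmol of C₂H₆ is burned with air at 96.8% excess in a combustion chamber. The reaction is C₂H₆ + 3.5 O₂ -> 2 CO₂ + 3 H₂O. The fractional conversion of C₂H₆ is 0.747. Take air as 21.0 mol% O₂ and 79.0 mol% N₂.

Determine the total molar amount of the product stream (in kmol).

8780 kmol

Stoichiometric O₂ = 3.5 × 257 = 899.5 kmol; O₂ fed = 899.5 × 1.968 = 1770 kmol.
N₂ fed = 1770 × 79/21 = 6659 kmol.
Fuel reacted = 0.747 × 257 → ξ = 192 kmol.
Outlet (n = n₀ + ν ξ):
  C₂H₆: 257 − 1(192) = 65.02
  O₂: 1770 − 3.5(192) = 1098
  N₂: 6659 (inert)
  CO₂: 0 + 2(192) = 384
  H₂O: 0 + 3(192) = 575.9
Total out = 65.02 + 1098 + 6659 + 384 + 575.9 = 8783 kmol.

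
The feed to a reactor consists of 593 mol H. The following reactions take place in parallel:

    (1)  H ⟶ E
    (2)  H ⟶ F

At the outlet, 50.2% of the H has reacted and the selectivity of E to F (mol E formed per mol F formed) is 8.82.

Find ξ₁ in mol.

ξ₁ = 267 mol

Conversion of H: H consumed = 0.502 × 593 = 297.7 mol = 1ξ₁ + 1ξ₂.
Selectivity: 1ξ₁ / (1ξ₂) = 8.82 → ξ₁ = 8.82 ξ₂.
Substitute: (1·8.82 + 1) ξ₂ = 297.7 → ξ₂ = 30.31 mol, ξ₁ = 267.4 mol.
Outlet amounts (n = n₀ + Σ ν·ξ):
  H: 593 − 1(267.4) − 1(30.31) = 295.3
  E: 0 + 1(267.4) = 267.4
  F: 0 + 1(30.31) = 30.31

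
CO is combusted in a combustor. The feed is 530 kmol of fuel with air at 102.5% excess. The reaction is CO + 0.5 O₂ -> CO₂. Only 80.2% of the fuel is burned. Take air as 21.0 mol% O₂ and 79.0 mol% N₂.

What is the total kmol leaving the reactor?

Stoichiometric O₂ = 0.5 × 530 = 265 kmol; O₂ fed = 265 × 2.025 = 536.6 kmol.
N₂ fed = 536.6 × 79/21 = 2019 kmol.
Fuel reacted = 0.802 × 530 → ξ = 425.1 kmol.
Outlet (n = n₀ + ν ξ):
  CO: 530 − 1(425.1) = 104.9
  O₂: 536.6 − 0.5(425.1) = 324.1
  N₂: 2019 (inert)
  CO₂: 0 + 1(425.1) = 425.1
Total out = 104.9 + 324.1 + 2019 + 425.1 = 2873 kmol.

2870 kmol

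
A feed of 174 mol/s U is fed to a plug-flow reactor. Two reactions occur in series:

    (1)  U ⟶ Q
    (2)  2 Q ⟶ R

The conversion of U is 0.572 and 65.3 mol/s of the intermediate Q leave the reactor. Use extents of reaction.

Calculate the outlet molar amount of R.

Conversion of U: U consumed = 1ξ₁ = 0.572 × 174 → ξ₁ = 99.53 mol/s.
Q balance: n_Q = 0 + 1ξ₁ − 2ξ₂ = 65.3 → ξ₂ = (1·99.53 − 65.3)/2 = 17.11 mol/s.
Outlet amounts (n = n₀ + Σ ν·ξ):
  U: 174 − 1(99.53) = 74.47
  Q: 0 + 1(99.53) − 2(17.11) = 65.3
  R: 0 + 1(17.11) = 17.11

17.1 mol/s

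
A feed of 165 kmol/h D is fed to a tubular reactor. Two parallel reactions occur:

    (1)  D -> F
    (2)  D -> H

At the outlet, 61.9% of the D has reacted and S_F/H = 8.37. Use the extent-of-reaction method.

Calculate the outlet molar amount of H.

Conversion of D: D consumed = 0.619 × 165 = 102.1 kmol/h = 1ξ₁ + 1ξ₂.
Selectivity: 1ξ₁ / (1ξ₂) = 8.37 → ξ₁ = 8.37 ξ₂.
Substitute: (1·8.37 + 1) ξ₂ = 102.1 → ξ₂ = 10.9 kmol/h, ξ₁ = 91.23 kmol/h.
Outlet amounts (n = n₀ + Σ ν·ξ):
  D: 165 − 1(91.23) − 1(10.9) = 62.87
  F: 0 + 1(91.23) = 91.23
  H: 0 + 1(10.9) = 10.9

10.9 kmol/h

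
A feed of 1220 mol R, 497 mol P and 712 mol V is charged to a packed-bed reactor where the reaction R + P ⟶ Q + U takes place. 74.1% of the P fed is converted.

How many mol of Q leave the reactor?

368 mol

P reacted = 0.741 × 497 = 368.3 mol; ν_P = −1, so ξ = 368.3/1 = 368.3 mol.
Outlet amounts (n = n₀ + ν ξ):
  R: 1220 − 1(368.3) = 851.7
  P: 497 − 1(368.3) = 128.7
  Q: 0 + 1(368.3) = 368.3
  U: 0 + 1(368.3) = 368.3
  V: 712 (inert)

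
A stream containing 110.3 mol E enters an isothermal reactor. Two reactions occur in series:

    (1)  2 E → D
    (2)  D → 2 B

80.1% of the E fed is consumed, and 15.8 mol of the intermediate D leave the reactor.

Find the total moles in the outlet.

94.5 mol

Conversion of E: E consumed = 2ξ₁ = 0.801 × 110.3 → ξ₁ = 44.18 mol.
D balance: n_D = 0 + 1ξ₁ − 1ξ₂ = 15.8 → ξ₂ = (1·44.18 − 15.8)/1 = 28.38 mol.
Outlet amounts (n = n₀ + Σ ν·ξ):
  E: 110.3 − 2(44.18) = 21.95
  D: 0 + 1(44.18) − 1(28.38) = 15.8
  B: 0 + 2(28.38) = 56.75
Total out = 21.95 + 15.8 + 56.75 = 94.5 mol.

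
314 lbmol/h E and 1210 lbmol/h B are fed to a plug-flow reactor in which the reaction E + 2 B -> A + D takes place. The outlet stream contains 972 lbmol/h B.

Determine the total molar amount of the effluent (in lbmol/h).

1400 lbmol/h

For B: n = n₀ − 2ξ → 972 = 1210 − 2ξ, giving ξ = 119 lbmol/h.
Outlet amounts (n = n₀ + ν ξ):
  E: 314 − 1(119) = 195
  B: 1210 − 2(119) = 972
  A: 0 + 1(119) = 119
  D: 0 + 1(119) = 119
Total out = 195 + 972 + 119 + 119 = 1405 lbmol/h.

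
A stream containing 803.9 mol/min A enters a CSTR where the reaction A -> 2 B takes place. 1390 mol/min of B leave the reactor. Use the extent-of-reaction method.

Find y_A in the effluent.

For B: n = n₀ + 2ξ → 1390 = 0 + 2ξ, giving ξ = 695 mol/min.
Outlet amounts (n = n₀ + ν ξ):
  A: 803.9 − 1(695) = 108.9
  B: 0 + 2(695) = 1390
Total out = 1499 mol/min; y_A = 108.9 / 1499 = 0.07265.

0.0727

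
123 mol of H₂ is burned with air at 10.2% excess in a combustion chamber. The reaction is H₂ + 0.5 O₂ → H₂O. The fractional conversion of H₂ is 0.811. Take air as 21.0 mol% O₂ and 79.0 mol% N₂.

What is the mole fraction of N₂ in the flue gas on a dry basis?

Stoichiometric O₂ = 0.5 × 123 = 61.5 mol; O₂ fed = 61.5 × 1.102 = 67.77 mol.
N₂ fed = 67.77 × 79/21 = 255 mol.
Fuel reacted = 0.811 × 123 → ξ = 99.75 mol.
Outlet (n = n₀ + ν ξ):
  H₂: 123 − 1(99.75) = 23.25
  O₂: 67.77 − 0.5(99.75) = 17.9
  N₂: 255 (inert)
  H₂O: 0 + 1(99.75) = 99.75
Dry total = 296.1 mol; y_N₂ (dry) = 255 / 296.1 = 0.861.

0.861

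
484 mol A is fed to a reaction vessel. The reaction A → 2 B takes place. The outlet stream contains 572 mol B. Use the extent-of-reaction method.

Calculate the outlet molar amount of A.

For B: n = n₀ + 2ξ → 572 = 0 + 2ξ, giving ξ = 286 mol.
Outlet amounts (n = n₀ + ν ξ):
  A: 484 − 1(286) = 198
  B: 0 + 2(286) = 572

198 mol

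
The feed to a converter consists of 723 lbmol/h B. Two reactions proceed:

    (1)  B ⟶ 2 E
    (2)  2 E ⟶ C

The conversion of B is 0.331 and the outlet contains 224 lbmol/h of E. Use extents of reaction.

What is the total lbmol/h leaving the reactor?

835 lbmol/h

Conversion of B: B consumed = 1ξ₁ = 0.331 × 723 → ξ₁ = 239.3 lbmol/h.
E balance: n_E = 0 + 2ξ₁ − 2ξ₂ = 224 → ξ₂ = (2·239.3 − 224)/2 = 127.3 lbmol/h.
Outlet amounts (n = n₀ + Σ ν·ξ):
  B: 723 − 1(239.3) = 483.7
  E: 0 + 2(239.3) − 2(127.3) = 224
  C: 0 + 1(127.3) = 127.3
Total out = 483.7 + 224 + 127.3 = 835 lbmol/h.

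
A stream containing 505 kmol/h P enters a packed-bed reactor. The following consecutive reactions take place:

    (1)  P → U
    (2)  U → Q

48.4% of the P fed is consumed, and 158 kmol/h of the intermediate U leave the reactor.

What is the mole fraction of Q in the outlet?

0.171

Conversion of P: P consumed = 1ξ₁ = 0.484 × 505 → ξ₁ = 244.4 kmol/h.
U balance: n_U = 0 + 1ξ₁ − 1ξ₂ = 158 → ξ₂ = (1·244.4 − 158)/1 = 86.42 kmol/h.
Outlet amounts (n = n₀ + Σ ν·ξ):
  P: 505 − 1(244.4) = 260.6
  U: 0 + 1(244.4) − 1(86.42) = 158
  Q: 0 + 1(86.42) = 86.42
Total out = 505 kmol/h; y_Q = 86.42 / 505 = 0.1711.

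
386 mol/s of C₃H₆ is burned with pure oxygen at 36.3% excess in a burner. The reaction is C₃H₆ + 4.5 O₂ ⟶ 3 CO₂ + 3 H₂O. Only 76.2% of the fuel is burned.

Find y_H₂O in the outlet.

0.304

Stoichiometric O₂ = 4.5 × 386 = 1737 mol/s; O₂ fed = 1737 × 1.363 = 2368 mol/s.
Fuel reacted = 0.762 × 386 → ξ = 294.1 mol/s.
Outlet (n = n₀ + ν ξ):
  C₃H₆: 386 − 1(294.1) = 91.87
  O₂: 2368 − 4.5(294.1) = 1044
  CO₂: 0 + 3(294.1) = 882.4
  H₂O: 0 + 3(294.1) = 882.4
Total out = 2901 mol/s; y_H₂O = 882.4 / 2901 = 0.3042.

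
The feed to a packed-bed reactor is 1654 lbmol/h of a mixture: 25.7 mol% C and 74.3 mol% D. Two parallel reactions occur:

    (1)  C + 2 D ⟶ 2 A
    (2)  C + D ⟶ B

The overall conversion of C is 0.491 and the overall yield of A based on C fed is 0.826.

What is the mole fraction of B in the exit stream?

Yield of A: 2ξ₁ / 425.1 = 0.826 → ξ₁ = 175.6 lbmol/h.
Conversion of C: 1ξ₁ + 1ξ₂ = 0.491 × 425.1 = 208.7 → ξ₂ = 33.16 lbmol/h.
Outlet amounts (n = n₀ + Σ ν·ξ):
  C: 425.1 − 1(175.6) − 1(33.16) = 216.4
  D: 1229 − 2(175.6) − 1(33.16) = 844.7
  A: 0 + 2(175.6) = 351.1
  B: 0 + 1(33.16) = 33.16
Total out = 1445 lbmol/h; y_B = 33.16 / 1445 = 0.02294.

0.0229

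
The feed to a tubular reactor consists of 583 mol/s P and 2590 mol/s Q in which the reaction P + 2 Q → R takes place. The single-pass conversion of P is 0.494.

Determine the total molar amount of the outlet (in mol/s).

2600 mol/s

P reacted = 0.494 × 583 = 288 mol/s; ν_P = −1, so ξ = 288/1 = 288 mol/s.
Outlet amounts (n = n₀ + ν ξ):
  P: 583 − 1(288) = 295
  Q: 2590 − 2(288) = 2014
  R: 0 + 1(288) = 288
Total out = 295 + 2014 + 288 = 2597 mol/s.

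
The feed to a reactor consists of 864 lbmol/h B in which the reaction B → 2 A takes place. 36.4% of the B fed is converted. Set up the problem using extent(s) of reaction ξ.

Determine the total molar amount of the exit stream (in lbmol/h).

B reacted = 0.364 × 864 = 314.5 lbmol/h; ν_B = −1, so ξ = 314.5/1 = 314.5 lbmol/h.
Outlet amounts (n = n₀ + ν ξ):
  B: 864 − 1(314.5) = 549.5
  A: 0 + 2(314.5) = 629
Total out = 549.5 + 629 = 1178 lbmol/h.

1180 lbmol/h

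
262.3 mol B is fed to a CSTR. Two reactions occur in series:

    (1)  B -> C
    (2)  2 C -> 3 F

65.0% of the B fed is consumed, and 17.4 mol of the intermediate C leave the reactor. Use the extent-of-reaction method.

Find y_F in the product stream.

Conversion of B: B consumed = 1ξ₁ = 0.65 × 262.3 → ξ₁ = 170.5 mol.
C balance: n_C = 0 + 1ξ₁ − 2ξ₂ = 17.4 → ξ₂ = (1·170.5 − 17.4)/2 = 76.55 mol.
Outlet amounts (n = n₀ + Σ ν·ξ):
  B: 262.3 − 1(170.5) = 91.81
  C: 0 + 1(170.5) − 2(76.55) = 17.4
  F: 0 + 3(76.55) = 229.6
Total out = 338.8 mol; y_F = 229.6 / 338.8 = 0.6777.

0.678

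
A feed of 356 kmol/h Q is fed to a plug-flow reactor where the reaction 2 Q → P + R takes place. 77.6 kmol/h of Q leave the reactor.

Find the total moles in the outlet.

For Q: n = n₀ − 2ξ → 77.6 = 356 − 2ξ, giving ξ = 139.2 kmol/h.
Outlet amounts (n = n₀ + ν ξ):
  Q: 356 − 2(139.2) = 77.6
  P: 0 + 1(139.2) = 139.2
  R: 0 + 1(139.2) = 139.2
Total out = 77.6 + 139.2 + 139.2 = 356 kmol/h.

356 kmol/h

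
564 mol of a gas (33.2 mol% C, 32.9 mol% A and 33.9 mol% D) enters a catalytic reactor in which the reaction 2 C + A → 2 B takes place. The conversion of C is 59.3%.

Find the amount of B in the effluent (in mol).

C reacted = 0.593 × 187.2 = 111 mol; ν_C = −2, so ξ = 111/2 = 55.52 mol.
Outlet amounts (n = n₀ + ν ξ):
  C: 187.2 − 2(55.52) = 76.21
  A: 185.6 − 1(55.52) = 130
  B: 0 + 2(55.52) = 111
  D: 191.2 (inert)

111 mol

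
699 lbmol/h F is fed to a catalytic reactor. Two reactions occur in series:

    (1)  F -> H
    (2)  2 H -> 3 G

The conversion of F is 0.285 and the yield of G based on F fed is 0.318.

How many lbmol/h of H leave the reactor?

Conversion of F: F consumed = 1ξ₁ = 0.285 × 699 → ξ₁ = 199.2 lbmol/h.
Yield of G: 3ξ₂ / 699 = 0.318 → ξ₂ = 74.09 lbmol/h.
Outlet amounts (n = n₀ + Σ ν·ξ):
  F: 699 − 1(199.2) = 499.8
  H: 0 + 1(199.2) − 2(74.09) = 51.03
  G: 0 + 3(74.09) = 222.3

51 lbmol/h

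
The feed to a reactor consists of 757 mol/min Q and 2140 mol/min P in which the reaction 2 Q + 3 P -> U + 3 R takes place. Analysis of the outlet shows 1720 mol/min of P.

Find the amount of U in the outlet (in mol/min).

For P: n = n₀ − 3ξ → 1720 = 2140 − 3ξ, giving ξ = 140 mol/min.
Outlet amounts (n = n₀ + ν ξ):
  Q: 757 − 2(140) = 477
  P: 2140 − 3(140) = 1720
  U: 0 + 1(140) = 140
  R: 0 + 3(140) = 420

140 mol/min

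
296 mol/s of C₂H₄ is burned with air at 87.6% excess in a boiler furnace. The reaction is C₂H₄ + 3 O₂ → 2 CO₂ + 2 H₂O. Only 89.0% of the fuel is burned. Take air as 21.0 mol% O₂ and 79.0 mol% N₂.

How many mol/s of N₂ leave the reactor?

Stoichiometric O₂ = 3 × 296 = 888 mol/s; O₂ fed = 888 × 1.876 = 1666 mol/s.
N₂ fed = 1666 × 79/21 = 6267 mol/s.
Fuel reacted = 0.89 × 296 → ξ = 263.4 mol/s.
Outlet (n = n₀ + ν ξ):
  C₂H₄: 296 − 1(263.4) = 32.56
  O₂: 1666 − 3(263.4) = 875.6
  N₂: 6267 (inert)
  CO₂: 0 + 2(263.4) = 526.9
  H₂O: 0 + 2(263.4) = 526.9

6270 mol/s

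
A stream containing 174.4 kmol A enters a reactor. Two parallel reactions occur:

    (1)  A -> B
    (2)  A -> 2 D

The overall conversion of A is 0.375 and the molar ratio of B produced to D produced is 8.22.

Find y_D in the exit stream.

0.0421

Conversion of A: A consumed = 0.375 × 174.4 = 65.4 kmol = 1ξ₁ + 1ξ₂.
Selectivity: 1ξ₁ / (2ξ₂) = 8.22 → ξ₁ = 16.44 ξ₂.
Substitute: (1·16.44 + 1) ξ₂ = 65.4 → ξ₂ = 3.75 kmol, ξ₁ = 61.65 kmol.
Outlet amounts (n = n₀ + Σ ν·ξ):
  A: 174.4 − 1(61.65) − 1(3.75) = 109
  B: 0 + 1(61.65) = 61.65
  D: 0 + 2(3.75) = 7.5
Total out = 178.2 kmol; y_D = 7.5 / 178.2 = 0.0421.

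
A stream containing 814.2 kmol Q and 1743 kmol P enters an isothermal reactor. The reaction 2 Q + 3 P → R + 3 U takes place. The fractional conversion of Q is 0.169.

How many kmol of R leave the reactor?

Q reacted = 0.169 × 814.2 = 137.6 kmol; ν_Q = −2, so ξ = 137.6/2 = 68.8 kmol.
Outlet amounts (n = n₀ + ν ξ):
  Q: 814.2 − 2(68.8) = 676.6
  P: 1743 − 3(68.8) = 1537
  R: 0 + 1(68.8) = 68.8
  U: 0 + 3(68.8) = 206.4

68.8 kmol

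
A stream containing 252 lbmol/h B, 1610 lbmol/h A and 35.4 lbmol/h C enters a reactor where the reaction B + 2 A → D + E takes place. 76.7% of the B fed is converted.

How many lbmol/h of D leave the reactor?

193 lbmol/h

B reacted = 0.767 × 252 = 193.3 lbmol/h; ν_B = −1, so ξ = 193.3/1 = 193.3 lbmol/h.
Outlet amounts (n = n₀ + ν ξ):
  B: 252 − 1(193.3) = 58.72
  A: 1610 − 2(193.3) = 1223
  D: 0 + 1(193.3) = 193.3
  E: 0 + 1(193.3) = 193.3
  C: 35.4 (inert)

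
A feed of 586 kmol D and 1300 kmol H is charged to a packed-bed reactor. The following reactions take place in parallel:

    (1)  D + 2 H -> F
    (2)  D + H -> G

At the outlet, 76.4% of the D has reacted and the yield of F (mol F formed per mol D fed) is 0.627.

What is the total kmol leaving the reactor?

Yield of F: 1ξ₁ / 586 = 0.627 → ξ₁ = 367.4 kmol.
Conversion of D: 1ξ₁ + 1ξ₂ = 0.764 × 586 = 447.7 → ξ₂ = 80.28 kmol.
Outlet amounts (n = n₀ + Σ ν·ξ):
  D: 586 − 1(367.4) − 1(80.28) = 138.3
  H: 1300 − 2(367.4) − 1(80.28) = 484.9
  F: 0 + 1(367.4) = 367.4
  G: 0 + 1(80.28) = 80.28
Total out = 138.3 + 484.9 + 367.4 + 80.28 = 1071 kmol.

1070 kmol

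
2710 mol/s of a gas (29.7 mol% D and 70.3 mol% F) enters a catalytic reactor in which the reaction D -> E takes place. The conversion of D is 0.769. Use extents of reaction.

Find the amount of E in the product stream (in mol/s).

D reacted = 0.769 × 804.9 = 618.9 mol/s; ν_D = −1, so ξ = 618.9/1 = 618.9 mol/s.
Outlet amounts (n = n₀ + ν ξ):
  D: 804.9 − 1(618.9) = 185.9
  E: 0 + 1(618.9) = 618.9
  F: 1905 (inert)

619 mol/s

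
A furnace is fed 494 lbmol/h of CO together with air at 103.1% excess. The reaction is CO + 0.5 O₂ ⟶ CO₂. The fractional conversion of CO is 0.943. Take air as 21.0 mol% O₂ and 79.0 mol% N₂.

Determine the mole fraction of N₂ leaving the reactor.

Stoichiometric O₂ = 0.5 × 494 = 247 lbmol/h; O₂ fed = 247 × 2.031 = 501.7 lbmol/h.
N₂ fed = 501.7 × 79/21 = 1887 lbmol/h.
Fuel reacted = 0.943 × 494 → ξ = 465.8 lbmol/h.
Outlet (n = n₀ + ν ξ):
  CO: 494 − 1(465.8) = 28.16
  O₂: 501.7 − 0.5(465.8) = 268.7
  N₂: 1887 (inert)
  CO₂: 0 + 1(465.8) = 465.8
Total out = 2650 lbmol/h; y_N₂ = 1887 / 2650 = 0.7122.

0.712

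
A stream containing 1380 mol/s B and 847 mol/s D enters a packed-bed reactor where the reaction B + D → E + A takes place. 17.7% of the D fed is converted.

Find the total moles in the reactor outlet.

2230 mol/s

D reacted = 0.177 × 847 = 149.9 mol/s; ν_D = −1, so ξ = 149.9/1 = 149.9 mol/s.
Outlet amounts (n = n₀ + ν ξ):
  B: 1380 − 1(149.9) = 1230
  D: 847 − 1(149.9) = 697.1
  E: 0 + 1(149.9) = 149.9
  A: 0 + 1(149.9) = 149.9
Total out = 1230 + 697.1 + 149.9 + 149.9 = 2227 mol/s.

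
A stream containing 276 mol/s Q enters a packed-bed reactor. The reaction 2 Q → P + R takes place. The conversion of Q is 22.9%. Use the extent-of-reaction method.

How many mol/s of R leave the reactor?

31.6 mol/s

Q reacted = 0.229 × 276 = 63.2 mol/s; ν_Q = −2, so ξ = 63.2/2 = 31.6 mol/s.
Outlet amounts (n = n₀ + ν ξ):
  Q: 276 − 2(31.6) = 212.8
  P: 0 + 1(31.6) = 31.6
  R: 0 + 1(31.6) = 31.6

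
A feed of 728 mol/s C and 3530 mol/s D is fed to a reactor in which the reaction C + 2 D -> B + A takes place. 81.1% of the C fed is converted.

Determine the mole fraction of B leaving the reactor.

C reacted = 0.811 × 728 = 590.4 mol/s; ν_C = −1, so ξ = 590.4/1 = 590.4 mol/s.
Outlet amounts (n = n₀ + ν ξ):
  C: 728 − 1(590.4) = 137.6
  D: 3530 − 2(590.4) = 2349
  B: 0 + 1(590.4) = 590.4
  A: 0 + 1(590.4) = 590.4
Total out = 3668 mol/s; y_B = 590.4 / 3668 = 0.161.

0.161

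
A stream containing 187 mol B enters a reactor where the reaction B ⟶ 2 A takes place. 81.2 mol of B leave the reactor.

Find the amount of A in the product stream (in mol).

For B: n = n₀ − 1ξ → 81.2 = 187 − 1ξ, giving ξ = 105.8 mol.
Outlet amounts (n = n₀ + ν ξ):
  B: 187 − 1(105.8) = 81.2
  A: 0 + 2(105.8) = 211.6

212 mol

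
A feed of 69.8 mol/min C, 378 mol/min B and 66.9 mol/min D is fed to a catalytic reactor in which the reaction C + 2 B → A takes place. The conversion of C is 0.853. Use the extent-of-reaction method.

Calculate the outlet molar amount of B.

C reacted = 0.853 × 69.8 = 59.54 mol/min; ν_C = −1, so ξ = 59.54/1 = 59.54 mol/min.
Outlet amounts (n = n₀ + ν ξ):
  C: 69.8 − 1(59.54) = 10.26
  B: 378 − 2(59.54) = 258.9
  A: 0 + 1(59.54) = 59.54
  D: 66.9 (inert)

259 mol/min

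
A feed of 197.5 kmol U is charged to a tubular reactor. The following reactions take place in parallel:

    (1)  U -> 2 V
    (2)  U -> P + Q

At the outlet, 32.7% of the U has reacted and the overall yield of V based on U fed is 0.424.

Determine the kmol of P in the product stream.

Yield of V: 2ξ₁ / 197.5 = 0.424 → ξ₁ = 41.87 kmol.
Conversion of U: 1ξ₁ + 1ξ₂ = 0.327 × 197.5 = 64.58 → ξ₂ = 22.71 kmol.
Outlet amounts (n = n₀ + Σ ν·ξ):
  U: 197.5 − 1(41.87) − 1(22.71) = 132.9
  V: 0 + 2(41.87) = 83.74
  P: 0 + 1(22.71) = 22.71
  Q: 0 + 1(22.71) = 22.71

22.7 kmol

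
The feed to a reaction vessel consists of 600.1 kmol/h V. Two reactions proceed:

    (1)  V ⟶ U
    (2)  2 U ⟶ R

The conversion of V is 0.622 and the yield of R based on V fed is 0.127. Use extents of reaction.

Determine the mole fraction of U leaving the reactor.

Conversion of V: V consumed = 1ξ₁ = 0.622 × 600.1 → ξ₁ = 373.3 kmol/h.
Yield of R: 1ξ₂ / 600.1 = 0.127 → ξ₂ = 76.21 kmol/h.
Outlet amounts (n = n₀ + Σ ν·ξ):
  V: 600.1 − 1(373.3) = 226.8
  U: 0 + 1(373.3) − 2(76.21) = 220.8
  R: 0 + 1(76.21) = 76.21
Total out = 523.9 kmol/h; y_U = 220.8 / 523.9 = 0.4215.

0.422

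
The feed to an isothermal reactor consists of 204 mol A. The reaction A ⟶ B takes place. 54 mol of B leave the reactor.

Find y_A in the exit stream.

0.735

For B: n = n₀ + 1ξ → 54 = 0 + 1ξ, giving ξ = 54 mol.
Outlet amounts (n = n₀ + ν ξ):
  A: 204 − 1(54) = 150
  B: 0 + 1(54) = 54
Total out = 204 mol; y_A = 150 / 204 = 0.7353.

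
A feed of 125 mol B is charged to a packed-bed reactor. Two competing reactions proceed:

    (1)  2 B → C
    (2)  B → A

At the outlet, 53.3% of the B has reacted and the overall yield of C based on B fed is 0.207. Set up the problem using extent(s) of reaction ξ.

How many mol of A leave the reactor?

14.9 mol

Yield of C: 1ξ₁ / 125 = 0.207 → ξ₁ = 25.88 mol.
Conversion of B: 2ξ₁ + 1ξ₂ = 0.533 × 125 = 66.62 → ξ₂ = 14.88 mol.
Outlet amounts (n = n₀ + Σ ν·ξ):
  B: 125 − 2(25.88) − 1(14.88) = 58.38
  C: 0 + 1(25.88) = 25.88
  A: 0 + 1(14.88) = 14.88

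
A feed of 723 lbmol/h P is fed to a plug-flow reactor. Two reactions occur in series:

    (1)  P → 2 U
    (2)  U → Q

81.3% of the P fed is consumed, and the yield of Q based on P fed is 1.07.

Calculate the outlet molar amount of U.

402 lbmol/h

Conversion of P: P consumed = 1ξ₁ = 0.813 × 723 → ξ₁ = 587.8 lbmol/h.
Yield of Q: 1ξ₂ / 723 = 1.07 → ξ₂ = 773.6 lbmol/h.
Outlet amounts (n = n₀ + Σ ν·ξ):
  P: 723 − 1(587.8) = 135.2
  U: 0 + 2(587.8) − 1(773.6) = 402
  Q: 0 + 1(773.6) = 773.6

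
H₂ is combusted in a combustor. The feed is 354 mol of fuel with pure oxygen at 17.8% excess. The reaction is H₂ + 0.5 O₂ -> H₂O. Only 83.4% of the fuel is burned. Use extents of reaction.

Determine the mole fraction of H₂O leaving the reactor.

0.712

Stoichiometric O₂ = 0.5 × 354 = 177 mol; O₂ fed = 177 × 1.178 = 208.5 mol.
Fuel reacted = 0.834 × 354 → ξ = 295.2 mol.
Outlet (n = n₀ + ν ξ):
  H₂: 354 − 1(295.2) = 58.76
  O₂: 208.5 − 0.5(295.2) = 60.89
  H₂O: 0 + 1(295.2) = 295.2
Total out = 414.9 mol; y_H₂O = 295.2 / 414.9 = 0.7116.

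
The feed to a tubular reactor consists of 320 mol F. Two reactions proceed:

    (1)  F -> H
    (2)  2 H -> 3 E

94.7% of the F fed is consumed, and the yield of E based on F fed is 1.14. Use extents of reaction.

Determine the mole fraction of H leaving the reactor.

Conversion of F: F consumed = 1ξ₁ = 0.947 × 320 → ξ₁ = 303 mol.
Yield of E: 3ξ₂ / 320 = 1.14 → ξ₂ = 121.6 mol.
Outlet amounts (n = n₀ + Σ ν·ξ):
  F: 320 − 1(303) = 16.96
  H: 0 + 1(303) − 2(121.6) = 59.84
  E: 0 + 3(121.6) = 364.8
Total out = 441.6 mol; y_H = 59.84 / 441.6 = 0.1355.

0.136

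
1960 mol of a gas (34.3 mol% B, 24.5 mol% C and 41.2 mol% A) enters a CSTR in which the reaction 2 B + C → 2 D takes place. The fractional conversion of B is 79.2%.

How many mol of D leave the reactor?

532 mol

B reacted = 0.792 × 672.3 = 532.4 mol; ν_B = −2, so ξ = 532.4/2 = 266.2 mol.
Outlet amounts (n = n₀ + ν ξ):
  B: 672.3 − 2(266.2) = 139.8
  C: 480.2 − 1(266.2) = 214
  D: 0 + 2(266.2) = 532.4
  A: 807.5 (inert)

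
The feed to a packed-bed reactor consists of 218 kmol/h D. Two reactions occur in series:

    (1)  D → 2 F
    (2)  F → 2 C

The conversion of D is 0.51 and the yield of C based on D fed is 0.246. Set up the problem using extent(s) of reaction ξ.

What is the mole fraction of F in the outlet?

Conversion of D: D consumed = 1ξ₁ = 0.51 × 218 → ξ₁ = 111.2 kmol/h.
Yield of C: 2ξ₂ / 218 = 0.246 → ξ₂ = 26.81 kmol/h.
Outlet amounts (n = n₀ + Σ ν·ξ):
  D: 218 − 1(111.2) = 106.8
  F: 0 + 2(111.2) − 1(26.81) = 195.5
  C: 0 + 2(26.81) = 53.63
Total out = 356 kmol/h; y_F = 195.5 / 356 = 0.5493.

0.549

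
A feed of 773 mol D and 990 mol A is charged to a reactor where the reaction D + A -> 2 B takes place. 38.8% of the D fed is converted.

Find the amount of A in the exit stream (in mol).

690 mol

D reacted = 0.388 × 773 = 299.9 mol; ν_D = −1, so ξ = 299.9/1 = 299.9 mol.
Outlet amounts (n = n₀ + ν ξ):
  D: 773 − 1(299.9) = 473.1
  A: 990 − 1(299.9) = 690.1
  B: 0 + 2(299.9) = 599.8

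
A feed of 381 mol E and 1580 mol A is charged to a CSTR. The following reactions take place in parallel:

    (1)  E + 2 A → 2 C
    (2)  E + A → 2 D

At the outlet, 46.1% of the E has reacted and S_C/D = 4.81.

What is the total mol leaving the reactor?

1820 mol

Conversion of E: E consumed = 0.461 × 381 = 175.6 mol = 1ξ₁ + 1ξ₂.
Selectivity: 2ξ₁ / (2ξ₂) = 4.81 → ξ₁ = 4.81 ξ₂.
Substitute: (1·4.81 + 1) ξ₂ = 175.6 → ξ₂ = 30.23 mol, ξ₁ = 145.4 mol.
Outlet amounts (n = n₀ + Σ ν·ξ):
  E: 381 − 1(145.4) − 1(30.23) = 205.4
  A: 1580 − 2(145.4) − 1(30.23) = 1259
  C: 0 + 2(145.4) = 290.8
  D: 0 + 2(30.23) = 60.46
Total out = 205.4 + 1259 + 290.8 + 60.46 = 1816 mol.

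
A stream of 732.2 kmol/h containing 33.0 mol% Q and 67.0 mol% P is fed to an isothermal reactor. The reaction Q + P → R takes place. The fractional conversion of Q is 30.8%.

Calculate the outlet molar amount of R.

Q reacted = 0.308 × 241.6 = 74.42 kmol/h; ν_Q = −1, so ξ = 74.42/1 = 74.42 kmol/h.
Outlet amounts (n = n₀ + ν ξ):
  Q: 241.6 − 1(74.42) = 167.2
  P: 490.6 − 1(74.42) = 416.2
  R: 0 + 1(74.42) = 74.42

74.4 kmol/h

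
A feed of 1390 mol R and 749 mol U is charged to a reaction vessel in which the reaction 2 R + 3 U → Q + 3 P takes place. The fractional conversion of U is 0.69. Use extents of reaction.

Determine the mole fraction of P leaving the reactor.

0.263

U reacted = 0.69 × 749 = 516.8 mol; ν_U = −3, so ξ = 516.8/3 = 172.3 mol.
Outlet amounts (n = n₀ + ν ξ):
  R: 1390 − 2(172.3) = 1045
  U: 749 − 3(172.3) = 232.2
  Q: 0 + 1(172.3) = 172.3
  P: 0 + 3(172.3) = 516.8
Total out = 1967 mol; y_P = 516.8 / 1967 = 0.2628.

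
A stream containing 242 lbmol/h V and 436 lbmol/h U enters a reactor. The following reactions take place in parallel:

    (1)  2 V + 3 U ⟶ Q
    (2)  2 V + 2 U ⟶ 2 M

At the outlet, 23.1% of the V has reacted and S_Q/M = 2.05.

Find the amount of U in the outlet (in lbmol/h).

Conversion of V: V consumed = 0.231 × 242 = 55.9 lbmol/h = 2ξ₁ + 2ξ₂.
Selectivity: 1ξ₁ / (2ξ₂) = 2.05 → ξ₁ = 4.1 ξ₂.
Substitute: (2·4.1 + 2) ξ₂ = 55.9 → ξ₂ = 5.481 lbmol/h, ξ₁ = 22.47 lbmol/h.
Outlet amounts (n = n₀ + Σ ν·ξ):
  V: 242 − 2(22.47) − 2(5.481) = 186.1
  U: 436 − 3(22.47) − 2(5.481) = 357.6
  Q: 0 + 1(22.47) = 22.47
  M: 0 + 2(5.481) = 10.96

358 lbmol/h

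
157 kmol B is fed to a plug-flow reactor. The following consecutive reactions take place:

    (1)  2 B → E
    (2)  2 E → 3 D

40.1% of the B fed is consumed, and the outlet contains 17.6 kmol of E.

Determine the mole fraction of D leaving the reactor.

Conversion of B: B consumed = 2ξ₁ = 0.401 × 157 → ξ₁ = 31.48 kmol.
E balance: n_E = 0 + 1ξ₁ − 2ξ₂ = 17.6 → ξ₂ = (1·31.48 − 17.6)/2 = 6.939 kmol.
Outlet amounts (n = n₀ + Σ ν·ξ):
  B: 157 − 2(31.48) = 94.04
  E: 0 + 1(31.48) − 2(6.939) = 17.6
  D: 0 + 3(6.939) = 20.82
Total out = 132.5 kmol; y_D = 20.82 / 132.5 = 0.1572.

0.157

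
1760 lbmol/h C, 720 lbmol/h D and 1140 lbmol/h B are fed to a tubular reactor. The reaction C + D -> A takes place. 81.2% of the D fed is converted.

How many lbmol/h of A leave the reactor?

D reacted = 0.812 × 720 = 584.6 lbmol/h; ν_D = −1, so ξ = 584.6/1 = 584.6 lbmol/h.
Outlet amounts (n = n₀ + ν ξ):
  C: 1760 − 1(584.6) = 1175
  D: 720 − 1(584.6) = 135.4
  A: 0 + 1(584.6) = 584.6
  B: 1140 (inert)

585 lbmol/h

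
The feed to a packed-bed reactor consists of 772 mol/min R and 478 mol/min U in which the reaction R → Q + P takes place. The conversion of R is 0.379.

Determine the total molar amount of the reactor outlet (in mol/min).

1540 mol/min

R reacted = 0.379 × 772 = 292.6 mol/min; ν_R = −1, so ξ = 292.6/1 = 292.6 mol/min.
Outlet amounts (n = n₀ + ν ξ):
  R: 772 − 1(292.6) = 479.4
  Q: 0 + 1(292.6) = 292.6
  P: 0 + 1(292.6) = 292.6
  U: 478 (inert)
Total out = 479.4 + 292.6 + 292.6 + 478 = 1543 mol/min.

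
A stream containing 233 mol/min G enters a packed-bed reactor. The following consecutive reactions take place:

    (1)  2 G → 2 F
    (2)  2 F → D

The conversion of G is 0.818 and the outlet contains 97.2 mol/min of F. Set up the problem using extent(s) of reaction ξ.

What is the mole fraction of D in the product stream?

Conversion of G: G consumed = 2ξ₁ = 0.818 × 233 → ξ₁ = 95.3 mol/min.
F balance: n_F = 0 + 2ξ₁ − 2ξ₂ = 97.2 → ξ₂ = (2·95.3 − 97.2)/2 = 46.7 mol/min.
Outlet amounts (n = n₀ + Σ ν·ξ):
  G: 233 − 2(95.3) = 42.41
  F: 0 + 2(95.3) − 2(46.7) = 97.2
  D: 0 + 1(46.7) = 46.7
Total out = 186.3 mol/min; y_D = 46.7 / 186.3 = 0.2507.

0.251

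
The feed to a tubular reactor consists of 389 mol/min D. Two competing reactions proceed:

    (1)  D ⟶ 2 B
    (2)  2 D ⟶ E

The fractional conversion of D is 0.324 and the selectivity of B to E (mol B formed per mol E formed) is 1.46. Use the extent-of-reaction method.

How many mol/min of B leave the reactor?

Conversion of D: D consumed = 0.324 × 389 = 126 mol/min = 1ξ₁ + 2ξ₂.
Selectivity: 2ξ₁ / (1ξ₂) = 1.46 → ξ₁ = 0.73 ξ₂.
Substitute: (1·0.73 + 2) ξ₂ = 126 → ξ₂ = 46.17 mol/min, ξ₁ = 33.7 mol/min.
Outlet amounts (n = n₀ + Σ ν·ξ):
  D: 389 − 1(33.7) − 2(46.17) = 263
  B: 0 + 2(33.7) = 67.4
  E: 0 + 1(46.17) = 46.17

67.4 mol/min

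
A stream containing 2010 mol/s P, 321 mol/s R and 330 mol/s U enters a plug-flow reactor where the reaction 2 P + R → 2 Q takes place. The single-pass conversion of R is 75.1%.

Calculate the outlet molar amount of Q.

R reacted = 0.751 × 321 = 241.1 mol/s; ν_R = −1, so ξ = 241.1/1 = 241.1 mol/s.
Outlet amounts (n = n₀ + ν ξ):
  P: 2010 − 2(241.1) = 1528
  R: 321 − 1(241.1) = 79.93
  Q: 0 + 2(241.1) = 482.1
  U: 330 (inert)

482 mol/s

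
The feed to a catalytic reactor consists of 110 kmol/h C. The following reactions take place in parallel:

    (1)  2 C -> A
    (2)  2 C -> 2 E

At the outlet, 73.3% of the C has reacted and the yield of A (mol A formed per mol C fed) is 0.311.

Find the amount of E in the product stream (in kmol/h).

12.2 kmol/h

Yield of A: 1ξ₁ / 110 = 0.311 → ξ₁ = 34.21 kmol/h.
Conversion of C: 2ξ₁ + 2ξ₂ = 0.733 × 110 = 80.63 → ξ₂ = 6.105 kmol/h.
Outlet amounts (n = n₀ + Σ ν·ξ):
  C: 110 − 2(34.21) − 2(6.105) = 29.37
  A: 0 + 1(34.21) = 34.21
  E: 0 + 2(6.105) = 12.21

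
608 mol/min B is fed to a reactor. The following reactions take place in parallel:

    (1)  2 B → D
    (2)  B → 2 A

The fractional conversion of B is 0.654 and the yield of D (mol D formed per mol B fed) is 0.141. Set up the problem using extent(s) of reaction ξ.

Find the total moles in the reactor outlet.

748 mol/min

Yield of D: 1ξ₁ / 608 = 0.141 → ξ₁ = 85.73 mol/min.
Conversion of B: 2ξ₁ + 1ξ₂ = 0.654 × 608 = 397.6 → ξ₂ = 226.2 mol/min.
Outlet amounts (n = n₀ + Σ ν·ξ):
  B: 608 − 2(85.73) − 1(226.2) = 210.4
  D: 0 + 1(85.73) = 85.73
  A: 0 + 2(226.2) = 452.4
Total out = 210.4 + 85.73 + 452.4 = 748.4 mol/min.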